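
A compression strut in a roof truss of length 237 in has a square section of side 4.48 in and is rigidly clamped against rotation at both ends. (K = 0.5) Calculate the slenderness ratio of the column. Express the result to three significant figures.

λ ≈ 91.6

For a square r = a/√12 = 4.48/√12 = 1.293 in
L_e = K·L = 0.5 × 237 = 118.5 in
λ = L_e / r_min = 118.50 / 1.293 = 91.6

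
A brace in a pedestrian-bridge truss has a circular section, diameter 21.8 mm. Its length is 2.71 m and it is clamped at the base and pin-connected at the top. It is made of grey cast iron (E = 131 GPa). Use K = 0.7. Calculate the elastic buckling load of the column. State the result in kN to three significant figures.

P_cr ≈ 3.98 kN

I = πd⁴/64 = π×21.8⁴/64 = 1.109×10^4 mm⁴
I = 1.109×10^4 mm⁴ = 1.109×10^-8 m⁴
Effective length L_e = K·L = 0.7 × 2.71 = 1.897 m
P_cr = π²EI / L_e² = π² × 131×10⁹ × 1.109×10^-8 / 1.897² = 3.983×10^3 N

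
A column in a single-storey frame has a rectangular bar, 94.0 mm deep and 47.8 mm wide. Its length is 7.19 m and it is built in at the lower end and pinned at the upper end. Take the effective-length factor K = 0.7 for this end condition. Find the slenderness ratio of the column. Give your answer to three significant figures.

λ ≈ 365

Buckling occurs about the weak axis: I_min = h·b³/12 with b = 47.8 mm (the shorter side).
I_min = 94.0×47.8³/12 = 8.555×10^5 mm⁴
A = 4.493×10^3 mm²;  r_min = √(I/A) = √(8.555×10^5/4.493×10^3) = 13.80 mm
L_e = K·L = 0.7 × 7.19 m = 5.033 m = 5033.0 mm
λ = L_e / r_min = 5033.0 / 13.80 = 365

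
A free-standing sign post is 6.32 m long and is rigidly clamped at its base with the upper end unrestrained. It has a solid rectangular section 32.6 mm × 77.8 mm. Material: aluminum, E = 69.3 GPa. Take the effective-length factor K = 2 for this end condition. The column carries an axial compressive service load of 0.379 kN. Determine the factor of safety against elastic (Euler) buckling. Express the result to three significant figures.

n ≈ 2.54

Buckling occurs about the weak axis: I_min = h·b³/12 with b = 32.6 mm (the shorter side).
I_min = 77.8×32.6³/12 = 2.246×10^5 mm⁴
I = 2.246×10^5 mm⁴ = 2.246×10^-7 m⁴
Effective length L_e = K·L = 2 × 6.32 = 12.64 m
P_cr = π²EI / L_e² = π² × 69.3×10⁹ × 2.246×10^-7 / 12.64² = 961.6 N
Factor of safety n = P_cr / P = 0.96159 / 0.379 = 2.54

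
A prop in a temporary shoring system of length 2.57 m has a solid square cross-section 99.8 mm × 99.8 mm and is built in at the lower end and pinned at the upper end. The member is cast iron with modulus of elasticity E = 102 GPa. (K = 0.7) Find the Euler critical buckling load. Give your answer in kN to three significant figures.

I = a⁴/12 = 99.8⁴/12 = 8.267×10^6 mm⁴
I = 8.267×10^6 mm⁴ = 8.267×10^-6 m⁴
Effective length L_e = K·L = 0.7 × 2.57 = 1.799 m
P_cr = π²EI / L_e² = π² × 102×10⁹ × 8.267×10^-6 / 1.799² = 2.571×10^6 N

P_cr ≈ 2570 kN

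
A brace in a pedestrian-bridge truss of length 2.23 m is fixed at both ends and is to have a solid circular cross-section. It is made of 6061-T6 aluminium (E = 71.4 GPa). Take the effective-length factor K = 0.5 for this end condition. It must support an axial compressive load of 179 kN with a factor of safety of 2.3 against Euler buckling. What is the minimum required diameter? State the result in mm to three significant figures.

Required P_cr = n·P = 2.3 × 179 = 411.7 kN
L_e = K·L = 0.5 × 2.23 = 1.115 m
Required I = P_cr·L_e²/(π²E) = 4.117×10^5 × 1.115² / (π² × 7.14×10^10) = 7.263×10^-7 m⁴
I_req = 7.263×10^5 mm⁴
Solid circle: I = πd⁴/64  ⇒  d = (64I/π)^(1/4) = (64×7.263×10^5/π)^(1/4) = 62.0 mm

d ≈ 62.0 mm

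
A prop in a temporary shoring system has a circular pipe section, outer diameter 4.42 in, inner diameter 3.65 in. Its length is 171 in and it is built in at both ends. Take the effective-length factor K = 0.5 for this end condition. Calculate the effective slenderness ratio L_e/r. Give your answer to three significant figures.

λ ≈ 59.7

d_o = 4.42 in, d_i = 3.65 in
I = π(d_o⁴ − d_i⁴)/64 = π(4.42⁴ − 3.650⁴)/64 = 10.02 in⁴
A = 4.880 in²;  r_min = √(I/A) = √(10.02/4.880) = 1.433 in
L_e = K·L = 0.5 × 171 = 85.50 in
λ = L_e / r_min = 85.500 / 1.433 = 59.7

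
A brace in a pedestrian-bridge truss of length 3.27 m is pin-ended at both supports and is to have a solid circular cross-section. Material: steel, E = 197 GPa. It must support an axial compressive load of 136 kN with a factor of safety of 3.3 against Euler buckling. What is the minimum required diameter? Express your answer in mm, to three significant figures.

Required P_cr = n·P = 3.3 × 136 = 448.8 kN
L_e = K·L = 1 × 3.27 = 3.270 m
Required I = P_cr·L_e²/(π²E) = 4.488×10^5 × 3.270² / (π² × 1.97×10^11) = 2.468×10^-6 m⁴
I_req = 2.468×10^6 mm⁴
Solid circle: I = πd⁴/64  ⇒  d = (64I/π)^(1/4) = (64×2.468×10^6/π)^(1/4) = 84.2 mm

d ≈ 84.2 mm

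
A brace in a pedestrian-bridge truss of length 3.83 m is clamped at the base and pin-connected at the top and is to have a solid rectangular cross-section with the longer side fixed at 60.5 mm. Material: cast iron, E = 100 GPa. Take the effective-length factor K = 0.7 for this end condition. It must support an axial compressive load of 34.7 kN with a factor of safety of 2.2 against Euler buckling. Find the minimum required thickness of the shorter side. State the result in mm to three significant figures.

Required P_cr = n·P = 2.2 × 34.7 = 76.34 kN
L_e = K·L = 0.7 × 3.83 = 2.681 m
Required I = P_cr·L_e²/(π²E) = 7.634×10^4 × 2.681² / (π² × 1.00×10^11) = 5.560×10^-7 m⁴
I_req = 5.560×10^5 mm⁴
Rectangle, weak axis: I_min = h·b³/12 with h = 60.5 mm fixed  ⇒  b = (12I/h)^(1/3) = 48.0 mm

b ≈ 48.0 mm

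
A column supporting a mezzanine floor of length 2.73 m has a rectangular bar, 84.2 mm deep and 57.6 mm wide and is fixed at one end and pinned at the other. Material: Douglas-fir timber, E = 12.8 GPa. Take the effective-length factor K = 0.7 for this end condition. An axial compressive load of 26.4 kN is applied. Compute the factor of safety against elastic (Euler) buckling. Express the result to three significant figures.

n ≈ 1.76

Buckling occurs about the weak axis: I_min = h·b³/12 with b = 57.6 mm (the shorter side).
I_min = 84.2×57.6³/12 = 1.341×10^6 mm⁴
I = 1.341×10^6 mm⁴ = 1.341×10^-6 m⁴
Effective length L_e = K·L = 0.7 × 2.73 = 1.911 m
P_cr = π²EI / L_e² = π² × 12.8×10⁹ × 1.341×10^-6 / 1.911² = 4.639×10^4 N
Factor of safety n = P_cr / P = 46.386 / 26.4 = 1.76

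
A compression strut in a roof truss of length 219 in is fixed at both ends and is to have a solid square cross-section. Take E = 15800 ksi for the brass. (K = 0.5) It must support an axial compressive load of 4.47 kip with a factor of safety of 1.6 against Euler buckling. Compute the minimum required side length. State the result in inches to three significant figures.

Required P_cr = n·P = 1.6 × 4.47 = 7.152 kip
L_e = K·L = 0.5 × 219 = 109.5 in
Required I = P_cr·L_e²/(π²E) = 7.152×10^3 × 109.5² / (π² × 1.58×10^7) = 0.5499 in⁴
Solid square: I = a⁴/12  ⇒  a = (12I)^(1/4) = (12×0.5499)^(1/4) = 1.60 in

a ≈ 1.60 in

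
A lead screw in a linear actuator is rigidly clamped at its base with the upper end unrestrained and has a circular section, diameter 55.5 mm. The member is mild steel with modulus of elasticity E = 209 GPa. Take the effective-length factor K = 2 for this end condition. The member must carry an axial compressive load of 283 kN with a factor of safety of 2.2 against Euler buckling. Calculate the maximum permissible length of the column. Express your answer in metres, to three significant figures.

L_max ≈ 0.621 m

I = πd⁴/64 = π×55.5⁴/64 = 4.657×10^5 mm⁴
I = 4.657×10^-7 m⁴
Required critical load P_cr = n·P = 2.2 × 283 = 622.6 kN = 6.226×10^5 N
From P_cr = π²EI/(K·L)²:  L = (1/K)·√(π²EI/P_cr) = (1/2)·√(π²×2.09×10^11×4.657×10^-7/6.226×10^5)
L = 0.621 m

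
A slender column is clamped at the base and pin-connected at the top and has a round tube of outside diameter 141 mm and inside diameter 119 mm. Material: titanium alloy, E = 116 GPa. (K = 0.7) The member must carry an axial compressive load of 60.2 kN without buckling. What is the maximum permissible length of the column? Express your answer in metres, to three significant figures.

L_max ≈ 19.3 m

d_o = 141 mm, d_i = 119 mm
I = π(d_o⁴ − d_i⁴)/64 = π(141⁴ − 119.0⁴)/64 = 9.558×10^6 mm⁴
I = 9.558×10^-6 m⁴
At the buckling limit P_cr = P = 6.020×10^4 N
From P_cr = π²EI/(K·L)²:  L = (1/K)·√(π²EI/P_cr) = (1/0.7)·√(π²×1.16×10^11×9.558×10^-6/6.020×10^4)
L = 19.3 m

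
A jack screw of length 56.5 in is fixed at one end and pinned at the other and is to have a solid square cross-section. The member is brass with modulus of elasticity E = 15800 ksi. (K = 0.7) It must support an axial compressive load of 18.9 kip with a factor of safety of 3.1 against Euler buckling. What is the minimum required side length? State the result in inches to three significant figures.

a ≈ 1.63 in

Required P_cr = n·P = 3.1 × 18.9 = 58.59 kip
L_e = K·L = 0.7 × 56.5 = 39.55 in
Required I = P_cr·L_e²/(π²E) = 5.859×10^4 × 39.55² / (π² × 1.58×10^7) = 0.5877 in⁴
Solid square: I = a⁴/12  ⇒  a = (12I)^(1/4) = (12×0.5877)^(1/4) = 1.63 in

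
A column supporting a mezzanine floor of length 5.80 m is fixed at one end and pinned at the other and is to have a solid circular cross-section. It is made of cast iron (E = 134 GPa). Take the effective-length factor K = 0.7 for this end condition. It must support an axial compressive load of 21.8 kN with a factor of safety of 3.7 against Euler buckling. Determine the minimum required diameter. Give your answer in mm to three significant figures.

Required P_cr = n·P = 3.7 × 21.8 = 80.66 kN
L_e = K·L = 0.7 × 5.80 = 4.060 m
Required I = P_cr·L_e²/(π²E) = 8.066×10^4 × 4.060² / (π² × 1.34×10^11) = 1.005×10^-6 m⁴
I_req = 1.005×10^6 mm⁴
Solid circle: I = πd⁴/64  ⇒  d = (64I/π)^(1/4) = (64×1.005×10^6/π)^(1/4) = 67.3 mm

d ≈ 67.3 mm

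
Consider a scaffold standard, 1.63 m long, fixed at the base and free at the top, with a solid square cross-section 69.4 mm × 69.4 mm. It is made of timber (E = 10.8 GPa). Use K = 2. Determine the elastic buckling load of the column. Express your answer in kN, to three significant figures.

I = a⁴/12 = 69.4⁴/12 = 1.933×10^6 mm⁴
I = 1.933×10^6 mm⁴ = 1.933×10^-6 m⁴
Effective length L_e = K·L = 2 × 1.63 = 3.260 m
P_cr = π²EI / L_e² = π² × 10.8×10⁹ × 1.933×10^-6 / 3.260² = 1.939×10^4 N

P_cr ≈ 19.4 kN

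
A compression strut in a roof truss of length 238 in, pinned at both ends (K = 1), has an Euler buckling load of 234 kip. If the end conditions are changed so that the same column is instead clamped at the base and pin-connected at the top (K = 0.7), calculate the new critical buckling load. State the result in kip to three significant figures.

P_cr ∝ 1/K², so P_cr,new = P_cr,old × (K_old/K_new)² = 234 × (1/0.7)²
= 234 × 2.041 = 478 kip

P_cr ≈ 478 kip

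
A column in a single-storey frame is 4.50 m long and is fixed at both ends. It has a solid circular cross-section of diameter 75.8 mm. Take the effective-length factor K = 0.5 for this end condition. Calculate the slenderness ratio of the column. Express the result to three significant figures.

I = πd⁴/64 = π×75.8⁴/64 = 1.620×10^6 mm⁴
A = 4.513×10^3 mm²;  r_min = √(I/A) = √(1.620×10^6/4.513×10^3) = 18.95 mm
L_e = K·L = 0.5 × 4.50 m = 2.250 m = 2250.0 mm
λ = L_e / r_min = 2250.0 / 18.95 = 119

λ ≈ 119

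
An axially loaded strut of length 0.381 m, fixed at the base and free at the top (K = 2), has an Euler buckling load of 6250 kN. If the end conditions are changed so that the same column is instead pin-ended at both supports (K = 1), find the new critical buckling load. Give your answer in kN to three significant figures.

P_cr ≈ 25000 kN

P_cr ∝ 1/K², so P_cr,new = P_cr,old × (K_old/K_new)² = 6250 × (2/1)²
= 6250 × 4.000 = 25000 kN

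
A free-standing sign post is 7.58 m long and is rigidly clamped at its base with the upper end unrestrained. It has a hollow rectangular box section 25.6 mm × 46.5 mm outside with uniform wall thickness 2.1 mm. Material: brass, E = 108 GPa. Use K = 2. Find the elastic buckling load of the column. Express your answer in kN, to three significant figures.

Inner dimensions: h_i = 46.5 − 2×2.1 = 42.30 mm, b_i = 25.6 − 2×2.1 = 21.40 mm
Weak-axis I_min = (h_o·b_o³ − h_i·b_i³)/12 with b_o = 25.6, b_i = 21.40 mm (shorter outer/inner sides).
I_min = (46.5×25.6³ − 42.30×21.40³)/12 = 3.047×10^4 mm⁴
I = 3.047×10^4 mm⁴ = 3.047×10^-8 m⁴
Effective length L_e = K·L = 2 × 7.58 = 15.16 m
P_cr = π²EI / L_e² = π² × 108×10⁹ × 3.047×10^-8 / 15.16² = 141.3 N

P_cr ≈ 0.141 kN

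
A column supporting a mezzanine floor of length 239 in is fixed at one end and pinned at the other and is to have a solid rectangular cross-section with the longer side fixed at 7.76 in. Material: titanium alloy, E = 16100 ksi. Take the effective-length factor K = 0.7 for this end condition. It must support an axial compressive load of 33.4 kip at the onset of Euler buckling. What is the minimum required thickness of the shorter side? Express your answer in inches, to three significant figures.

L_e = K·L = 0.7 × 239 = 167.3 in
Required I = P_cr·L_e²/(π²E) = 3.340×10^4 × 167.3² / (π² × 1.61×10^7) = 5.883 in⁴
Rectangle, weak axis: I_min = h·b³/12 with h = 7.76 in fixed  ⇒  b = (12I/h)^(1/3) = 2.09 in

b ≈ 2.09 in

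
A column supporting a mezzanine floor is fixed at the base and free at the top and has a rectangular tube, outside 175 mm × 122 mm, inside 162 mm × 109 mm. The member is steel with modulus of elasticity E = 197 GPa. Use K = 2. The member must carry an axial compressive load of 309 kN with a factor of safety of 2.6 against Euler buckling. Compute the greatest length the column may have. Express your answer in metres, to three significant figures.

Weak-axis I_min = (h_o·b_o³ − h_i·b_i³)/12 with b_o = 122, b_i = 109.0 mm (shorter outer/inner sides).
I_min = (175×122³ − 162.0×109.0³)/12 = 8.998×10^6 mm⁴
I = 8.998×10^-6 m⁴
Required critical load P_cr = n·P = 2.6 × 309 = 803.4 kN = 8.034×10^5 N
From P_cr = π²EI/(K·L)²:  L = (1/K)·√(π²EI/P_cr) = (1/2)·√(π²×1.97×10^11×8.998×10^-6/8.034×10^5)
L = 2.33 m

L_max ≈ 2.33 m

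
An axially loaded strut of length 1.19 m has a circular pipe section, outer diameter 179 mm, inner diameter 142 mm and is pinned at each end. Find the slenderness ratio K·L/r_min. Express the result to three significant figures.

λ ≈ 20.8

d_o = 179 mm, d_i = 142 mm
I = π(d_o⁴ − d_i⁴)/64 = π(179⁴ − 142.0⁴)/64 = 3.044×10^7 mm⁴
A = 9.328×10^3 mm²;  r_min = √(I/A) = √(3.044×10^7/9.328×10^3) = 57.12 mm
L_e = K·L = 1 × 1.19 m = 1.190 m = 1190.0 mm
λ = L_e / r_min = 1190.0 / 57.12 = 20.8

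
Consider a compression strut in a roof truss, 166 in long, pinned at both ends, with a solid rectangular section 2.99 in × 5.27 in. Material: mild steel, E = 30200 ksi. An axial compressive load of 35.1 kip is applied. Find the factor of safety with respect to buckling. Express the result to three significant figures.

n ≈ 3.62

Buckling occurs about the weak axis: I_min = h·b³/12 with b = 2.99 in (the shorter side).
I_min = 5.27×2.99³/12 = 11.74 in⁴
Effective length L_e = K·L = 1 × 166 = 166.0 in
P_cr = π²EI / L_e² = π² × 30200×10³ × 11.74 / 166.0² = 1.270×10^5 lb
Factor of safety n = P_cr / P = 126.98 / 35.1 = 3.62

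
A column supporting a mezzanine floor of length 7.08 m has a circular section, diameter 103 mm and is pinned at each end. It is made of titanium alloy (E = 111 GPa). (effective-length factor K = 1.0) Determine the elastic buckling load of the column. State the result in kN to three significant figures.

I = πd⁴/64 = π×103⁴/64 = 5.525×10^6 mm⁴
I = 5.525×10^6 mm⁴ = 5.525×10^-6 m⁴
Effective length L_e = K·L = 1 × 7.08 = 7.080 m
P_cr = π²EI / L_e² = π² × 111×10⁹ × 5.525×10^-6 / 7.080² = 1.207×10^5 N

P_cr ≈ 121 kN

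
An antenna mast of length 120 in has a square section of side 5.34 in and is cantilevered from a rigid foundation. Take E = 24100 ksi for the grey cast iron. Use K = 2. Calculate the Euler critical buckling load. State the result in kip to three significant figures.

I = a⁴/12 = 5.34⁴/12 = 67.76 in⁴
Effective length L_e = K·L = 2 × 120 = 240.0 in
P_cr = π²EI / L_e² = π² × 24100×10³ × 67.76 / 240.0² = 2.798×10^5 lb

P_cr ≈ 280 kip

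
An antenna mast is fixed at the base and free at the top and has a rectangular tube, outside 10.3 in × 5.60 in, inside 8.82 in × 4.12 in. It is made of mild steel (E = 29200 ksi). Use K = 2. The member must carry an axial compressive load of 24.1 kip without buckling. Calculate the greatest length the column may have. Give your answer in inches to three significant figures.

Weak-axis I_min = (h_o·b_o³ − h_i·b_i³)/12 with b_o = 5.60, b_i = 4.120 in (shorter outer/inner sides).
I_min = (10.3×5.60³ − 8.820×4.120³)/12 = 99.34 in⁴
At the buckling limit P_cr = P = 2.410×10^4 lb
From P_cr = π²EI/(K·L)²:  L = (1/K)·√(π²EI/P_cr) = (1/2)·√(π²×2.92×10^7×99.34/2.410×10^4)
L = 545 in

L_max ≈ 545 in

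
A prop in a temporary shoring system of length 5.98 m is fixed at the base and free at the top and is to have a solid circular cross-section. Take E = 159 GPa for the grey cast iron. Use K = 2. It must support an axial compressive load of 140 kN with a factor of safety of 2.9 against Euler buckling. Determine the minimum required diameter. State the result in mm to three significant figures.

Required P_cr = n·P = 2.9 × 140 = 406.0 kN
L_e = K·L = 2 × 5.98 = 11.96 m
Required I = P_cr·L_e²/(π²E) = 4.060×10^5 × 11.96² / (π² × 1.59×10^11) = 3.701×10^-5 m⁴
I_req = 3.701×10^7 mm⁴
Solid circle: I = πd⁴/64  ⇒  d = (64I/π)^(1/4) = (64×3.701×10^7/π)^(1/4) = 166 mm

d ≈ 166 mm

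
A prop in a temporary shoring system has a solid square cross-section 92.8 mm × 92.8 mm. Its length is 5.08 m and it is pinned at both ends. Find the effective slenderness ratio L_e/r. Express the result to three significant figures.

For a square r = a/√12 = 92.8/√12 = 26.79 mm
L_e = K·L = 1 × 5.08 m = 5.080 m = 5080.0 mm
λ = L_e / r_min = 5080.0 / 26.79 = 190

λ ≈ 190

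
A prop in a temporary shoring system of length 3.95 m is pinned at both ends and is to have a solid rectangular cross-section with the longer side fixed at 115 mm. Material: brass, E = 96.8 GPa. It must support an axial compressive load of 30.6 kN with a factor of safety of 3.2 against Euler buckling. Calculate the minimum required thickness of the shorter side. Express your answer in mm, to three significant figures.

b ≈ 55.1 mm

Required P_cr = n·P = 3.2 × 30.6 = 97.92 kN
L_e = K·L = 1 × 3.95 = 3.950 m
Required I = P_cr·L_e²/(π²E) = 9.792×10^4 × 3.950² / (π² × 9.68×10^10) = 1.599×10^-6 m⁴
I_req = 1.599×10^6 mm⁴
Rectangle, weak axis: I_min = h·b³/12 with h = 115 mm fixed  ⇒  b = (12I/h)^(1/3) = 55.1 mm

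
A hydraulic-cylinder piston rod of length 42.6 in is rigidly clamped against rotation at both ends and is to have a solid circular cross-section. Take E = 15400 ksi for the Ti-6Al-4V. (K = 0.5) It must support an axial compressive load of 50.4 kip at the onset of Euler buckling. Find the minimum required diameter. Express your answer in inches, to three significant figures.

d ≈ 1.32 in

L_e = K·L = 0.5 × 42.6 = 21.30 in
Required I = P_cr·L_e²/(π²E) = 5.040×10^4 × 21.30² / (π² × 1.54×10^7) = 0.1504 in⁴
Solid circle: I = πd⁴/64  ⇒  d = (64I/π)^(1/4) = (64×0.1504/π)^(1/4) = 1.32 in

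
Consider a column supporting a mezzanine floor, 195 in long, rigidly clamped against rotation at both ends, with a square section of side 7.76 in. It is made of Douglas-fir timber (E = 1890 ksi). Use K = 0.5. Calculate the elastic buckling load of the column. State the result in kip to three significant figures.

I = a⁴/12 = 7.76⁴/12 = 302.2 in⁴
Effective length L_e = K·L = 0.5 × 195 = 97.50 in
P_cr = π²EI / L_e² = π² × 1890×10³ × 302.2 / 97.50² = 5.929×10^5 lb

P_cr ≈ 593 kip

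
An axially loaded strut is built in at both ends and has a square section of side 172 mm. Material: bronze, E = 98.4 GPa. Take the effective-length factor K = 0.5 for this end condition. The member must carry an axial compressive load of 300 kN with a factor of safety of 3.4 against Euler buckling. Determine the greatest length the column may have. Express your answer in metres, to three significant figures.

I = a⁴/12 = 172⁴/12 = 7.293×10^7 mm⁴
I = 7.293×10^-5 m⁴
Required critical load P_cr = n·P = 3.4 × 300 = 1020 kN = 1.020×10^6 N
From P_cr = π²EI/(K·L)²:  L = (1/K)·√(π²EI/P_cr) = (1/0.5)·√(π²×9.84×10^10×7.293×10^-5/1.020×10^6)
L = 16.7 m

L_max ≈ 16.7 m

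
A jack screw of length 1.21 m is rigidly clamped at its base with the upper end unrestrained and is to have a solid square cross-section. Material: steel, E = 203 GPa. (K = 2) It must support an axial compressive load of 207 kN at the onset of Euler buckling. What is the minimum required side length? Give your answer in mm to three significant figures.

a ≈ 51.9 mm

L_e = K·L = 2 × 1.21 = 2.420 m
Required I = P_cr·L_e²/(π²E) = 2.070×10^5 × 2.420² / (π² × 2.03×10^11) = 6.051×10^-7 m⁴
I_req = 6.051×10^5 mm⁴
Solid square: I = a⁴/12  ⇒  a = (12I)^(1/4) = (12×6.051×10^5)^(1/4) = 51.9 mm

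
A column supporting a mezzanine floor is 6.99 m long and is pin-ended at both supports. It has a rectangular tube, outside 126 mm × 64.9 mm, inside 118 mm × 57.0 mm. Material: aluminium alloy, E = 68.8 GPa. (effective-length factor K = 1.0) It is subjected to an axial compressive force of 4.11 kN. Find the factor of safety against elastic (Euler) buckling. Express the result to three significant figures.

Weak-axis I_min = (h_o·b_o³ − h_i·b_i³)/12 with b_o = 64.9, b_i = 57.00 mm (shorter outer/inner sides).
I_min = (126×64.9³ − 118.0×57.00³)/12 = 1.049×10^6 mm⁴
I = 1.049×10^6 mm⁴ = 1.049×10^-6 m⁴
Effective length L_e = K·L = 1 × 6.99 = 6.990 m
P_cr = π²EI / L_e² = π² × 68.8×10⁹ × 1.049×10^-6 / 6.990² = 1.458×10^4 N
Factor of safety n = P_cr / P = 14.581 / 4.11 = 3.55

n ≈ 3.55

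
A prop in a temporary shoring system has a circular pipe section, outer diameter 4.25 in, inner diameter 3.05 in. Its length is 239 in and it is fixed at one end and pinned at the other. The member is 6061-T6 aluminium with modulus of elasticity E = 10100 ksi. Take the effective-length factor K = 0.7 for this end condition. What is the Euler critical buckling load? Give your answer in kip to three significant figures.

P_cr ≈ 41.9 kip

d_o = 4.25 in, d_i = 3.05 in
I = π(d_o⁴ − d_i⁴)/64 = π(4.25⁴ − 3.050⁴)/64 = 11.77 in⁴
Effective length L_e = K·L = 0.7 × 239 = 167.3 in
P_cr = π²EI / L_e² = π² × 10100×10³ × 11.77 / 167.3² = 4.191×10^4 lb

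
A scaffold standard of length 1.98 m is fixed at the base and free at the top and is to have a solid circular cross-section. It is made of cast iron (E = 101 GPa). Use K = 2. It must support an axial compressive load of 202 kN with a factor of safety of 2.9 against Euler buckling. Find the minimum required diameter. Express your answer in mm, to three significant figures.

d ≈ 117 mm

Required P_cr = n·P = 2.9 × 202 = 585.8 kN
L_e = K·L = 2 × 1.98 = 3.960 m
Required I = P_cr·L_e²/(π²E) = 5.858×10^5 × 3.960² / (π² × 1.01×10^11) = 9.215×10^-6 m⁴
I_req = 9.215×10^6 mm⁴
Solid circle: I = πd⁴/64  ⇒  d = (64I/π)^(1/4) = (64×9.215×10^6/π)^(1/4) = 117 mm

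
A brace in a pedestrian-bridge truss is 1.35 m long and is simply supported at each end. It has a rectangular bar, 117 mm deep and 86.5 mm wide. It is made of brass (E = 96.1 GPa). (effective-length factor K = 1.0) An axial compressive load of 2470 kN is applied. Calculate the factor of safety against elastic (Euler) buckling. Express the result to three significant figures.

n ≈ 1.33

Buckling occurs about the weak axis: I_min = h·b³/12 with b = 86.5 mm (the shorter side).
I_min = 117×86.5³/12 = 6.310×10^6 mm⁴
I = 6.310×10^6 mm⁴ = 6.310×10^-6 m⁴
Effective length L_e = K·L = 1 × 1.35 = 1.350 m
P_cr = π²EI / L_e² = π² × 96.1×10⁹ × 6.310×10^-6 / 1.350² = 3.284×10^6 N
Factor of safety n = P_cr / P = 3284.0 / 2470 = 1.33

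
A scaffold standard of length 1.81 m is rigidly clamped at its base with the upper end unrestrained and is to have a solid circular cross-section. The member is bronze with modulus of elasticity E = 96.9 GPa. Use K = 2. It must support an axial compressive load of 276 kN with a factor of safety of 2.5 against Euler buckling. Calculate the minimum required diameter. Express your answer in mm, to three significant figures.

d ≈ 118 mm

Required P_cr = n·P = 2.5 × 276 = 690.0 kN
L_e = K·L = 2 × 1.81 = 3.620 m
Required I = P_cr·L_e²/(π²E) = 6.900×10^5 × 3.620² / (π² × 9.69×10^10) = 9.455×10^-6 m⁴
I_req = 9.455×10^6 mm⁴
Solid circle: I = πd⁴/64  ⇒  d = (64I/π)^(1/4) = (64×9.455×10^6/π)^(1/4) = 118 mm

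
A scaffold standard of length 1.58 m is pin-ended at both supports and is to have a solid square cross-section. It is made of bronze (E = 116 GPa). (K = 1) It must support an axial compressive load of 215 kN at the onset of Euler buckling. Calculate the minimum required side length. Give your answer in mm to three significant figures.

a ≈ 48.7 mm

L_e = K·L = 1 × 1.58 = 1.580 m
Required I = P_cr·L_e²/(π²E) = 2.150×10^5 × 1.580² / (π² × 1.16×10^11) = 4.688×10^-7 m⁴
I_req = 4.688×10^5 mm⁴
Solid square: I = a⁴/12  ⇒  a = (12I)^(1/4) = (12×4.688×10^5)^(1/4) = 48.7 mm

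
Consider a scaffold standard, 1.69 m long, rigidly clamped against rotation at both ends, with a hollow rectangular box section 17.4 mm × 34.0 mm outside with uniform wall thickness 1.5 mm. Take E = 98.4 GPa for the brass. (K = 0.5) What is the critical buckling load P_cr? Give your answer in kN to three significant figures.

Inner dimensions: h_i = 34.0 − 2×1.5 = 31.00 mm, b_i = 17.4 − 2×1.5 = 14.40 mm
Weak-axis I_min = (h_o·b_o³ − h_i·b_i³)/12 with b_o = 17.4, b_i = 14.40 mm (shorter outer/inner sides).
I_min = (34.0×17.4³ − 31.00×14.40³)/12 = 7.212×10^3 mm⁴
I = 7.212×10^3 mm⁴ = 7.212×10^-9 m⁴
Effective length L_e = K·L = 0.5 × 1.69 = 0.8450 m
P_cr = π²EI / L_e² = π² × 98.4×10⁹ × 7.212×10^-9 / 0.8450² = 9.810×10^3 N

P_cr ≈ 9.81 kN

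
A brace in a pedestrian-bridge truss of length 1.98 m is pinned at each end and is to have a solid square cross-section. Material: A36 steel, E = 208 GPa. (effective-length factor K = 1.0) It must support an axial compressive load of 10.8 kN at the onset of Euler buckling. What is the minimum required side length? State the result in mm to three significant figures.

a ≈ 22.3 mm

L_e = K·L = 1 × 1.98 = 1.980 m
Required I = P_cr·L_e²/(π²E) = 1.080×10^4 × 1.980² / (π² × 2.08×10^11) = 2.062×10^-8 m⁴
I_req = 2.062×10^4 mm⁴
Solid square: I = a⁴/12  ⇒  a = (12I)^(1/4) = (12×2.062×10^4)^(1/4) = 22.3 mm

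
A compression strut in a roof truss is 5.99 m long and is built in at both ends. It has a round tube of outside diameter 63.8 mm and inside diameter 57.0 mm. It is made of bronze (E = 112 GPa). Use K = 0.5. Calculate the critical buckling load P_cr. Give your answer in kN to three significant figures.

d_o = 63.8 mm, d_i = 57.0 mm
I = π(d_o⁴ − d_i⁴)/64 = π(63.8⁴ − 57.00⁴)/64 = 2.951×10^5 mm⁴
I = 2.951×10^5 mm⁴ = 2.951×10^-7 m⁴
Effective length L_e = K·L = 0.5 × 5.99 = 2.995 m
P_cr = π²EI / L_e² = π² × 112×10⁹ × 2.951×10^-7 / 2.995² = 3.637×10^4 N

P_cr ≈ 36.4 kN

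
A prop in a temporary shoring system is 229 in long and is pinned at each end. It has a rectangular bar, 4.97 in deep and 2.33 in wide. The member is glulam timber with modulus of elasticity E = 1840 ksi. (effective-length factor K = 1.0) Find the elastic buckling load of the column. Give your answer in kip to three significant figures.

Buckling occurs about the weak axis: I_min = h·b³/12 with b = 2.33 in (the shorter side).
I_min = 4.97×2.33³/12 = 5.239 in⁴
Effective length L_e = K·L = 1 × 229 = 229.0 in
P_cr = π²EI / L_e² = π² × 1840×10³ × 5.239 / 229.0² = 1.814×10^3 lb

P_cr ≈ 1.81 kip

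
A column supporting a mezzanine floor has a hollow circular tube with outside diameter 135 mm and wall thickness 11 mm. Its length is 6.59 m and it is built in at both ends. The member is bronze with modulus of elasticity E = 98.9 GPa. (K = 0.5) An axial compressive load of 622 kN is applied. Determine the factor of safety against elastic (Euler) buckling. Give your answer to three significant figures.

Inner diameter d_i = 135 − 2×11 = 113.0 mm
I = π(d_o⁴ − d_i⁴)/64 = π(135⁴ − 113.0⁴)/64 = 8.301×10^6 mm⁴
I = 8.301×10^6 mm⁴ = 8.301×10^-6 m⁴
Effective length L_e = K·L = 0.5 × 6.59 = 3.295 m
P_cr = π²EI / L_e² = π² × 98.9×10⁹ × 8.301×10^-6 / 3.295² = 7.463×10^5 N
Factor of safety n = P_cr / P = 746.29 / 622 = 1.20

n ≈ 1.20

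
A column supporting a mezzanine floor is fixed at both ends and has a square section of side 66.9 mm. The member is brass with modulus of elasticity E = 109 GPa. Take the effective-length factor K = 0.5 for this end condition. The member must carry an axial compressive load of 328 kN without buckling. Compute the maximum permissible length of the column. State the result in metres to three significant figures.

L_max ≈ 4.68 m

I = a⁴/12 = 66.9⁴/12 = 1.669×10^6 mm⁴
I = 1.669×10^-6 m⁴
At the buckling limit P_cr = P = 3.280×10^5 N
From P_cr = π²EI/(K·L)²:  L = (1/K)·√(π²EI/P_cr) = (1/0.5)·√(π²×1.09×10^11×1.669×10^-6/3.280×10^5)
L = 4.68 m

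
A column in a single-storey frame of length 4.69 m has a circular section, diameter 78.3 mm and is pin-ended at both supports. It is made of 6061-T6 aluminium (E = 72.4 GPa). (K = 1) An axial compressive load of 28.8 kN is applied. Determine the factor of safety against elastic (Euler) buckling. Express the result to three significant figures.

I = πd⁴/64 = π×78.3⁴/64 = 1.845×10^6 mm⁴
I = 1.845×10^6 mm⁴ = 1.845×10^-6 m⁴
Effective length L_e = K·L = 1 × 4.69 = 4.690 m
P_cr = π²EI / L_e² = π² × 72.4×10⁹ × 1.845×10^-6 / 4.690² = 5.994×10^4 N
Factor of safety n = P_cr / P = 59.939 / 28.8 = 2.08

n ≈ 2.08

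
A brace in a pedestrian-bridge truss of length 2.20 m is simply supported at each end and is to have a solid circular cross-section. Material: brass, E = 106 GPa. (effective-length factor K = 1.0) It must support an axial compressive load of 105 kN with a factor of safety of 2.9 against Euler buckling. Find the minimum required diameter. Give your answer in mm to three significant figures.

Required P_cr = n·P = 2.9 × 105 = 304.5 kN
L_e = K·L = 1 × 2.20 = 2.200 m
Required I = P_cr·L_e²/(π²E) = 3.045×10^5 × 2.200² / (π² × 1.06×10^11) = 1.409×10^-6 m⁴
I_req = 1.409×10^6 mm⁴
Solid circle: I = πd⁴/64  ⇒  d = (64I/π)^(1/4) = (64×1.409×10^6/π)^(1/4) = 73.2 mm

d ≈ 73.2 mm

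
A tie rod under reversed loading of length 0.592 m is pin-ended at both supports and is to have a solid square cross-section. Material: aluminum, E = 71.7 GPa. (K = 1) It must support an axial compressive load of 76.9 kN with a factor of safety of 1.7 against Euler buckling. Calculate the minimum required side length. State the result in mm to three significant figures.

Required P_cr = n·P = 1.7 × 76.9 = 130.7 kN
L_e = K·L = 1 × 0.592 = 0.5920 m
Required I = P_cr·L_e²/(π²E) = 1.307×10^5 × 0.5920² / (π² × 7.17×10^10) = 6.474×10^-8 m⁴
I_req = 6.474×10^4 mm⁴
Solid square: I = a⁴/12  ⇒  a = (12I)^(1/4) = (12×6.474×10^4)^(1/4) = 29.7 mm

a ≈ 29.7 mm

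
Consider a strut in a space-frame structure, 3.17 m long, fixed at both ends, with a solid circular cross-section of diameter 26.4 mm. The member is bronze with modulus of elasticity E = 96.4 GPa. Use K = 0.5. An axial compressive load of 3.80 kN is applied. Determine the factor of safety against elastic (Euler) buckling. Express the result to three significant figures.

n ≈ 2.38

I = πd⁴/64 = π×26.4⁴/64 = 2.384×10^4 mm⁴
I = 2.384×10^4 mm⁴ = 2.384×10^-8 m⁴
Effective length L_e = K·L = 0.5 × 3.17 = 1.585 m
P_cr = π²EI / L_e² = π² × 96.4×10⁹ × 2.384×10^-8 / 1.585² = 9.030×10^3 N
Factor of safety n = P_cr / P = 9.0303 / 3.80 = 2.38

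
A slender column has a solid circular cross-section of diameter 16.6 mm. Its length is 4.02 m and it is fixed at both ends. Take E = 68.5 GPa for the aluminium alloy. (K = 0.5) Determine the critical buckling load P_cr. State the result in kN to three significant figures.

I = πd⁴/64 = π×16.6⁴/64 = 3.727×10^3 mm⁴
I = 3.727×10^3 mm⁴ = 3.727×10^-9 m⁴
Effective length L_e = K·L = 0.5 × 4.02 = 2.010 m
P_cr = π²EI / L_e² = π² × 68.5×10⁹ × 3.727×10^-9 / 2.010² = 623.7 N

P_cr ≈ 0.624 kN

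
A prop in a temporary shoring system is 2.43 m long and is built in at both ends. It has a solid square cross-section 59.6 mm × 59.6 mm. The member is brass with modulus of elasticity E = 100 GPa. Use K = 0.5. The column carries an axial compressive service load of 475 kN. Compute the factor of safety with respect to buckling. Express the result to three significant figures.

n ≈ 1.48

I = a⁴/12 = 59.6⁴/12 = 1.051×10^6 mm⁴
I = 1.051×10^6 mm⁴ = 1.051×10^-6 m⁴
Effective length L_e = K·L = 0.5 × 2.43 = 1.215 m
P_cr = π²EI / L_e² = π² × 100×10⁹ × 1.051×10^-6 / 1.215² = 7.030×10^5 N
Factor of safety n = P_cr / P = 702.99 / 475 = 1.48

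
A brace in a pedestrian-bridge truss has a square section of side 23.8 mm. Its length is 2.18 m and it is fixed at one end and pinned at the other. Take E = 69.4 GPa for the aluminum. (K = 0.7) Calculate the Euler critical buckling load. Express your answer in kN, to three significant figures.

P_cr ≈ 7.86 kN

I = a⁴/12 = 23.8⁴/12 = 2.674×10^4 mm⁴
I = 2.674×10^4 mm⁴ = 2.674×10^-8 m⁴
Effective length L_e = K·L = 0.7 × 2.18 = 1.526 m
P_cr = π²EI / L_e² = π² × 69.4×10⁹ × 2.674×10^-8 / 1.526² = 7.865×10^3 N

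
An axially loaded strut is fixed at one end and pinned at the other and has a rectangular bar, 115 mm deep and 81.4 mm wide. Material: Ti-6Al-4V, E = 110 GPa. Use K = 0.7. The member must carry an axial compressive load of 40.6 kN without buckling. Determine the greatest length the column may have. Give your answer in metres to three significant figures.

Buckling occurs about the weak axis: I_min = h·b³/12 with b = 81.4 mm (the shorter side).
I_min = 115×81.4³/12 = 5.169×10^6 mm⁴
I = 5.169×10^-6 m⁴
At the buckling limit P_cr = P = 4.060×10^4 N
From P_cr = π²EI/(K·L)²:  L = (1/K)·√(π²EI/P_cr) = (1/0.7)·√(π²×1.10×10^11×5.169×10^-6/4.060×10^4)
L = 16.8 m

L_max ≈ 16.8 m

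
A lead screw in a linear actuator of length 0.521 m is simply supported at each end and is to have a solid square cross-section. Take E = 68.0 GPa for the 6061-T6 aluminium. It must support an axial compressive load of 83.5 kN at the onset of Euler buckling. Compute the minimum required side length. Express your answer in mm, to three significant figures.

a ≈ 25.2 mm

L_e = K·L = 1 × 0.521 = 0.5210 m
Required I = P_cr·L_e²/(π²E) = 8.350×10^4 × 0.5210² / (π² × 6.80×10^10) = 3.377×10^-8 m⁴
I_req = 3.377×10^4 mm⁴
Solid square: I = a⁴/12  ⇒  a = (12I)^(1/4) = (12×3.377×10^4)^(1/4) = 25.2 mm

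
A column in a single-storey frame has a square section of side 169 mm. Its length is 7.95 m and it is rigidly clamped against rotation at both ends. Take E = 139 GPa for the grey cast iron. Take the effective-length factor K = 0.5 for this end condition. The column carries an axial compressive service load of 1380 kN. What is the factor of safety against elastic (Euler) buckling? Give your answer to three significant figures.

I = a⁴/12 = 169⁴/12 = 6.798×10^7 mm⁴
I = 6.798×10^7 mm⁴ = 6.798×10^-5 m⁴
Effective length L_e = K·L = 0.5 × 7.95 = 3.975 m
P_cr = π²EI / L_e² = π² × 139×10⁹ × 6.798×10^-5 / 3.975² = 5.902×10^6 N
Factor of safety n = P_cr / P = 5902.1 / 1380 = 4.28

n ≈ 4.28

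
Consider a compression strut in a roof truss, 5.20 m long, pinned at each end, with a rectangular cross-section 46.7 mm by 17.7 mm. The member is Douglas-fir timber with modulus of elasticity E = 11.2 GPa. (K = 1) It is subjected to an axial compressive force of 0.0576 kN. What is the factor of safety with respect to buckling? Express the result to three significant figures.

Buckling occurs about the weak axis: I_min = h·b³/12 with b = 17.7 mm (the shorter side).
I_min = 46.7×17.7³/12 = 2.158×10^4 mm⁴
I = 2.158×10^4 mm⁴ = 2.158×10^-8 m⁴
Effective length L_e = K·L = 1 × 5.20 = 5.200 m
P_cr = π²EI / L_e² = π² × 11.2×10⁹ × 2.158×10^-8 / 5.200² = 88.22 N
Factor of safety n = P_cr / P = 0.088220 / 0.0576 = 1.53

n ≈ 1.53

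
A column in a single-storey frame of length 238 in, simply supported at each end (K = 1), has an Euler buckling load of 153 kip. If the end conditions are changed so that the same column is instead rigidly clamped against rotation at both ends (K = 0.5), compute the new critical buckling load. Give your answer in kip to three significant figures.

P_cr ∝ 1/K², so P_cr,new = P_cr,old × (K_old/K_new)² = 153 × (1/0.5)²
= 153 × 4.000 = 612 kip

P_cr ≈ 612 kip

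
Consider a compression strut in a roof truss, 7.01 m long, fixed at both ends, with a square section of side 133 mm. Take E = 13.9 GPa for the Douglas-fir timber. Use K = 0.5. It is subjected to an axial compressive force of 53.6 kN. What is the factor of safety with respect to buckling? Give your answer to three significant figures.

I = a⁴/12 = 133⁴/12 = 2.608×10^7 mm⁴
I = 2.608×10^7 mm⁴ = 2.608×10^-5 m⁴
Effective length L_e = K·L = 0.5 × 7.01 = 3.505 m
P_cr = π²EI / L_e² = π² × 13.9×10⁹ × 2.608×10^-5 / 3.505² = 2.912×10^5 N
Factor of safety n = P_cr / P = 291.18 / 53.6 = 5.43

n ≈ 5.43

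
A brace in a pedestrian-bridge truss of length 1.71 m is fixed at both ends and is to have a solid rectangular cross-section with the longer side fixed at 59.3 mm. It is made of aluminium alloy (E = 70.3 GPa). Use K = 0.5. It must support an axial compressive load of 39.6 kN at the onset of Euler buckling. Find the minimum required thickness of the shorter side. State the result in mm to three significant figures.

L_e = K·L = 0.5 × 1.71 = 0.8550 m
Required I = P_cr·L_e²/(π²E) = 3.960×10^4 × 0.8550² / (π² × 7.03×10^10) = 4.172×10^-8 m⁴
I_req = 4.172×10^4 mm⁴
Rectangle, weak axis: I_min = h·b³/12 with h = 59.3 mm fixed  ⇒  b = (12I/h)^(1/3) = 20.4 mm

b ≈ 20.4 mm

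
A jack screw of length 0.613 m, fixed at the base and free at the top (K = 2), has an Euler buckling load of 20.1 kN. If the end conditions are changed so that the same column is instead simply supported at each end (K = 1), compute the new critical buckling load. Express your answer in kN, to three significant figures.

P_cr ≈ 80.4 kN

P_cr ∝ 1/K², so P_cr,new = P_cr,old × (K_old/K_new)² = 20.1 × (2/1)²
= 20.1 × 4.000 = 80.4 kN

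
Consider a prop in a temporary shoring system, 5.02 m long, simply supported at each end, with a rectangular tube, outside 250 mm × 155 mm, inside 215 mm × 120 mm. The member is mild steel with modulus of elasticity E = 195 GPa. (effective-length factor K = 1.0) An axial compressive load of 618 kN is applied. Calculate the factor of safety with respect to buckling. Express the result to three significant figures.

Weak-axis I_min = (h_o·b_o³ − h_i·b_i³)/12 with b_o = 155, b_i = 120.0 mm (shorter outer/inner sides).
I_min = (250×155³ − 215.0×120.0³)/12 = 4.662×10^7 mm⁴
I = 4.662×10^7 mm⁴ = 4.662×10^-5 m⁴
Effective length L_e = K·L = 1 × 5.02 = 5.020 m
P_cr = π²EI / L_e² = π² × 195×10⁹ × 4.662×10^-5 / 5.020² = 3.560×10^6 N
Factor of safety n = P_cr / P = 3560.5 / 618 = 5.76

n ≈ 5.76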